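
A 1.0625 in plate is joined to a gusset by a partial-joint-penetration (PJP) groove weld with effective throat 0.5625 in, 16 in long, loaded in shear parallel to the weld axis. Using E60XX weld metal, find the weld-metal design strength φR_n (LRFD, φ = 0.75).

E60XX → F_EXX = 60 ksi.
Effective throat (given) t_e = 0.5625 in.
A_we = 0.5625 × 16 = 9 in².
F_nw = 0.6 F_EXX = 36 ksi.
φR_n = 0.75 × 36 × 9 = 243 kips.

φR_n ≈ 243 kips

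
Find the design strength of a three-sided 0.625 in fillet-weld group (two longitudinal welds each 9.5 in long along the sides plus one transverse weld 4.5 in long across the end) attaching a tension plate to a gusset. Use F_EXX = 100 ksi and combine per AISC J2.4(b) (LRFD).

φR_n ≈ 467 kips

t_e = 0.707 × 0.625 = 0.4419 in.
R_nwl = 0.6 × 100 × 0.4419 × 19 = 503.7 kips (longitudinal, 2 welds).
R_nwt = 0.6 × 100 × 0.4419 × 4.5 = 119.3 kips (transverse, base value).
(i) R_nwl + R_nwt = 623 kips; (ii) 0.85 R_nwl + 1.5 R_nwt = 607.1 kips.
R_n = max = 623 kips [governs: (i)]; φR_n = 467.3 kips.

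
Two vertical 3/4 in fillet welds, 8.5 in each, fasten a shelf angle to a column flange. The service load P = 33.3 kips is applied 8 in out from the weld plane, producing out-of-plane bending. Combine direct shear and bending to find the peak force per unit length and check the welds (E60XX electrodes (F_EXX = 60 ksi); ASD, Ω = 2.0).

f_max ≈ 11.2 kip/in; NOT adequate

L_w = 2 × 8.5 = 17 in; section modulus (unit throat) S = 2 × L²/6 = 24.08 in².
Direct shear f_v = P/L_w = 33.3/17 = 1.959 kip/in.
Moment M = P × e = 33.3 × 8 = 266.4 kip·in; bending f_b = M/S = 11.06 kip/in.
f_max = √(f_v² + f_b²) = √(1.959² + 11.06²) = 11.23 kip/in.
r_n/Ω = (1/2.0) × 0.6 × 60 × (0.707 × 0.75) = 9.544 kip/in → NOT adequate.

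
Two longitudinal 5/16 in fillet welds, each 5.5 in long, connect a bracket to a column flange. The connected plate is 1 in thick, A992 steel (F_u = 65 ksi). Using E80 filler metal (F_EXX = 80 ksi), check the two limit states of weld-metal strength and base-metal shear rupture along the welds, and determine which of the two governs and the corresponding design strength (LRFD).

φR_n ≈ 87.5 kip (weld metal governs)

t_e = 0.707 × 0.3125 = 0.2209 in; L = 11 in.
Weld metal: φR_n = 0.75 × 0.6 × 80 × 0.2209 × 11 = 87.49 kip.
Base metal (shear rupture): φR_n = 0.75 × 0.6 × 65 × 1 × 11 = 321.8 kip.
Governing: weld metal.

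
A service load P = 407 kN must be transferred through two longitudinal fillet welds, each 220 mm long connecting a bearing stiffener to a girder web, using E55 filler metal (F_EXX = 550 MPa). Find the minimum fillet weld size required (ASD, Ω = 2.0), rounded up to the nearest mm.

w = 8 mm

Total weld length L = 440 mm.
Required throat t_e = P × Ω / (0.6 F_EXX × L) = 407 × 2.0 / (0.6 × 550 × 440 × 10⁻³) = 5.606 mm.
Required leg w = t_e / 0.707 = 7.929 mm → use 8 mm.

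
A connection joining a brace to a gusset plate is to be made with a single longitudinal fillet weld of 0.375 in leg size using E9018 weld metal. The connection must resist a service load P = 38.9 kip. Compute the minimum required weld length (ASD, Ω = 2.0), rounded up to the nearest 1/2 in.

E90XX → F_EXX = 90 ksi.
Throat t_e = 0.707 × 0.375 = 0.2651 in.
r_n/Ω = (0.6 × 90 × 0.2651) / 2.0 = 7.158 kip/in.
L_req = P / (r_n/Ω) = 38.9 / 7.158 = 5.434 in total.
Round up → use L = 5.5 in.

L = 5.5 in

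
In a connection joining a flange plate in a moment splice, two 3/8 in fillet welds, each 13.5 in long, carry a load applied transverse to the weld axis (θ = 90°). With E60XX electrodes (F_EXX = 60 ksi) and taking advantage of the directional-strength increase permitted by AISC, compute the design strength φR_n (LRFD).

φR_n ≈ 290 kips

t_e = 0.707 × 0.375 = 0.2651 in; A_we = 0.2651 × 27 = 7.158 in².
Directional factor: 1.0 + 0.5 sin^1.5(90°) = 1.5.
F_nw = 0.6 × 60 × 1.5 = 54 ksi.
φR_n = 0.75 × 54 × 7.158 = 289.9 kips.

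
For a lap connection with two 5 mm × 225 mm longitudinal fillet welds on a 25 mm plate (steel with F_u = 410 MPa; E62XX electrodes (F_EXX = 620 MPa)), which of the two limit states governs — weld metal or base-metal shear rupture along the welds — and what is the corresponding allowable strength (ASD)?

R_n/Ω ≈ 296 kN (weld metal governs)

t_e = 0.707 × 5 = 3.535 mm; L = 450 mm.
Weld metal: R_n/Ω = (1/2.0) × 0.6 × 620 × 3.535 × 450 × 10⁻³ = 295.9 kN.
Base metal (shear rupture): R_n/Ω = (1/2.0) × 0.6 × 410 × 25 × 450 × 10⁻³ = 1384 kN.
Governing: weld metal.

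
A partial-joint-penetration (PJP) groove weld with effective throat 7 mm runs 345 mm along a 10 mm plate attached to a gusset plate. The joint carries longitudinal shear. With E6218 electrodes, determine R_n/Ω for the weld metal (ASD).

R_n/Ω ≈ 449 kN

E62XX → F_EXX = 620 MPa.
Effective throat (given) t_e = 7 mm.
A_we = 7 × 345 = 2415 mm².
F_nw = 0.6 F_EXX = 372 MPa.
R_n/Ω = (372 × 2415) / 2.0 × 10⁻³ = 449.2 kN.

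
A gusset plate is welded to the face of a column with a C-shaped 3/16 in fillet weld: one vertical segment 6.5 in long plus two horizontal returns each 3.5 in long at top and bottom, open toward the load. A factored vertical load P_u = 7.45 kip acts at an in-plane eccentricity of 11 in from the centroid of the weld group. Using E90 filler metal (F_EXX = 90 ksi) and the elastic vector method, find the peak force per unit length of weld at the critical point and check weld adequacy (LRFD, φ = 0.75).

f_max ≈ 3.35 kip/in; adequate

Total weld length L_w = 13.5 in. Treat welds as unit-width lines.
Centroid: x̄ = 2×3.5×1.75 / 13.5 = 0.9074 in from the vertical weld.
Polar moment about centroid: J = I_x + I_y = [6.5³/12 + 2×3.5×3.25²] + [6.5×0.9074² + 2(3.5³/12 + 3.5×0.8426²)] = 114.3 in³.
Direct shear f_v = P/L_w = 7.45 / 13.5 = 0.5519 kip/in (vertical).
Torsion M = P·e = 7.45 × 11 = 81.95 kip·in.
Critical point at (x, y) = (2.593, 3.25) from centroid. f_tx = M·y/J = 2.33 kip/in; f_ty = M·x/J = 1.859 kip/in.
Resultant f_max = √[f_tx² + (f_v + f_ty)²] = √[2.33² + (0.5519 + 1.859)²] = 3.353 kip/in.
Capacity per unit length: φr_n = 0.75 × 0.6 × 90 × (0.707 × 0.1875) = 5.369 kip/in.
3.353 ≤ 5.369 → adequate.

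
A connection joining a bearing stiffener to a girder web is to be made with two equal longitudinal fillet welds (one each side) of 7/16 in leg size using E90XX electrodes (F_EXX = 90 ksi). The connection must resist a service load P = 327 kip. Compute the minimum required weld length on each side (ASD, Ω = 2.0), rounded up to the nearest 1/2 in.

L = 20 in on each side

Throat t_e = 0.707 × 0.4375 = 0.3093 in.
r_n/Ω = (0.6 × 90 × 0.3093) / 2.0 = 8.351 kip/in.
L_req = P / (r_n/Ω) = 327 / 8.351 = 39.15 in total.
Per side: 39.15 / 2 = 19.58 in.
Round up → use L = 20 in on each side.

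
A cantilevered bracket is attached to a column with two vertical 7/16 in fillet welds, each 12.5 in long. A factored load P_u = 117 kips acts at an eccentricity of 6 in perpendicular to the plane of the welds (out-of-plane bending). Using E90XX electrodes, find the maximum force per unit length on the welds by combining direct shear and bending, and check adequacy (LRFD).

f_max ≈ 14.3 kip/in; NOT adequate

E90XX → F_EXX = 90 ksi.
L_w = 2 × 12.5 = 25 in; section modulus (unit throat) S = 2 × L²/6 = 52.08 in².
Direct shear f_v = P/L_w = 117/25 = 4.68 kip/in.
Moment M = P × e = 117 × 6 = 702 kip·in; bending f_b = M/S = 13.48 kip/in.
f_max = √(f_v² + f_b²) = √(4.68² + 13.48²) = 14.27 kip/in.
φr_n = 0.75 × 0.6 × 90 × (0.707 × 0.4375) = 12.53 kip/in → NOT adequate.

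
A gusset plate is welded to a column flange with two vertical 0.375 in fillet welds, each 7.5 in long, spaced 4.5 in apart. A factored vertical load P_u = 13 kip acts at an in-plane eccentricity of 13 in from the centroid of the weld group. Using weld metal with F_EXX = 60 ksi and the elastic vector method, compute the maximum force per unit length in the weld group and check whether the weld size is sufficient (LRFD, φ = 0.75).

Total weld length L_w = 15 in. Treat welds as unit-width lines.
Polar moment about centroid: J = 2[d³/12 + d(b/2)²] = 2[7.5³/12 + 7.5×2.25²] = 146.2 in³.
Direct shear f_v = P/L_w = 13 / 15 = 0.8667 kip/in (vertical).
Torsion M = P·e = 13 × 13 = 169 kip·in.
Critical point at (x, y) = (2.25, 3.75) from centroid. f_tx = M·y/J = 4.333 kip/in; f_ty = M·x/J = 2.6 kip/in.
Resultant f_max = √[f_tx² + (f_v + f_ty)²] = √[4.333² + (0.8667 + 2.6)²] = 5.549 kip/in.
Capacity per unit length: φr_n = 0.75 × 0.6 × 60 × (0.707 × 0.375) = 7.158 kip/in.
5.549 ≤ 7.158 → adequate.

f_max ≈ 5.55 kip/in; adequate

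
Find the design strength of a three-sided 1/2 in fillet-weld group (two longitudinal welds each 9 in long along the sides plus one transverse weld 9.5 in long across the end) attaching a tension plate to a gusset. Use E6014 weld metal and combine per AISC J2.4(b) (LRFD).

φR_n ≈ 282 kip

E60XX → F_EXX = 60 ksi.
t_e = 0.707 × 0.5 = 0.3535 in.
R_nwl = 0.6 × 60 × 0.3535 × 18 = 229.1 kip (longitudinal, 2 welds).
R_nwt = 0.6 × 60 × 0.3535 × 9.5 = 120.9 kip (transverse, base value).
(i) R_nwl + R_nwt = 350 kip; (ii) 0.85 R_nwl + 1.5 R_nwt = 376.1 kip.
R_n = max = 376.1 kip [governs: (ii)]; φR_n = 282 kip.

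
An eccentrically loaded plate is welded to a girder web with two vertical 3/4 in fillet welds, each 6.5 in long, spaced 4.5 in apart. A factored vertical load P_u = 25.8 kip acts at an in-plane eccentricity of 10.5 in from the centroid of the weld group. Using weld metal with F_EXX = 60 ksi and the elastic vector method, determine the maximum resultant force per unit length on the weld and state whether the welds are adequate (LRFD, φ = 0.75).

f_max ≈ 10.8 kip/in; adequate

Total weld length L_w = 13 in. Treat welds as unit-width lines.
Polar moment about centroid: J = 2[d³/12 + d(b/2)²] = 2[6.5³/12 + 6.5×2.25²] = 111.6 in³.
Direct shear f_v = P/L_w = 25.8 / 13 = 1.985 kip/in (vertical).
Torsion M = P·e = 25.8 × 10.5 = 270.9 kip·in.
Critical point at (x, y) = (2.25, 3.25) from centroid. f_tx = M·y/J = 7.89 kip/in; f_ty = M·x/J = 5.463 kip/in.
Resultant f_max = √[f_tx² + (f_v + f_ty)²] = √[7.89² + (1.985 + 5.463)²] = 10.85 kip/in.
Capacity per unit length: φr_n = 0.75 × 0.6 × 60 × (0.707 × 0.75) = 14.32 kip/in.
10.85 ≤ 14.32 → adequate.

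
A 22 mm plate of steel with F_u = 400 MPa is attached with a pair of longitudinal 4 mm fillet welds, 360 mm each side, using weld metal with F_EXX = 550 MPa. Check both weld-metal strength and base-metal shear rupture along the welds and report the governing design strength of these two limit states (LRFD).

φR_n ≈ 504 kN (weld metal governs)

t_e = 0.707 × 4 = 2.828 mm; L = 720 mm.
Weld metal: φR_n = 0.75 × 0.6 × 550 × 2.828 × 720 × 10⁻³ = 503.9 kN.
Base metal (shear rupture): φR_n = 0.75 × 0.6 × 400 × 22 × 720 × 10⁻³ = 2851 kN.
Governing: weld metal.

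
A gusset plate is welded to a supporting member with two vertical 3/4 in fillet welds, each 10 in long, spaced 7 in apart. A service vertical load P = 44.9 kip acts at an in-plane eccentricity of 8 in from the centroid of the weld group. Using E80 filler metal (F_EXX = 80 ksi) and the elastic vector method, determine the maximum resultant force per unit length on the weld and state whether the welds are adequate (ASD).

Total weld length L_w = 20 in. Treat welds as unit-width lines.
Polar moment about centroid: J = 2[d³/12 + d(b/2)²] = 2[10³/12 + 10×3.5²] = 411.7 in³.
Direct shear f_v = P/L_w = 44.9 / 20 = 2.245 kip/in (vertical).
Torsion M = P·e = 44.9 × 8 = 359.2 kip·in.
Critical point at (x, y) = (3.5, 5) from centroid. f_tx = M·y/J = 4.363 kip/in; f_ty = M·x/J = 3.054 kip/in.
Resultant f_max = √[f_tx² + (f_v + f_ty)²] = √[4.363² + (2.245 + 3.054)²] = 6.864 kip/in.
Capacity per unit length: r_n/Ω = (1/2.0) × 0.6 × 80 × (0.707 × 0.75) = 12.73 kip/in.
6.864 ≤ 12.73 → adequate.

f_max ≈ 6.86 kip/in; adequate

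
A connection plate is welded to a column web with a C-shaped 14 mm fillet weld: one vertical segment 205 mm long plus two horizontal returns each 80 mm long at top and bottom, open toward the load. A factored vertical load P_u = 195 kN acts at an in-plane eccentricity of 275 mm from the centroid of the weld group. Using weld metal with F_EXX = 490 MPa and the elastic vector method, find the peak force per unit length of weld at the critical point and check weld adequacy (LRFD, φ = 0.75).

Total weld length L_w = 365 mm. Treat welds as unit-width lines.
Centroid: x̄ = 2×80×40 / 365 = 17.53 mm from the vertical weld.
Polar moment about centroid: J = I_x + I_y = [205³/12 + 2×80×102.5²] + [205×17.53² + 2(80³/12 + 80×22.47²)] = 2628000 mm³.
Direct shear f_v = P/L_w = 195×10³ / 365 = 534.2 N/mm (vertical).
Torsion M = P·e = 195×10³ × 275 = 53625000 N·mm.
Critical point at (x, y) = (62.47, 102.5) from centroid. f_tx = M·y/J = 2092 N/mm; f_ty = M·x/J = 1275 N/mm.
Resultant f_max = √[f_tx² + (f_v + f_ty)²] = √[2092² + (534.2 + 1275)²] = 2765 N/mm.
Capacity per unit length: φr_n = 0.75 × 0.6 × 490 × (0.707 × 14) = 2183 N/mm.
2765 > 2183 → NOT adequate.

f_max ≈ 2770 N/mm; NOT adequate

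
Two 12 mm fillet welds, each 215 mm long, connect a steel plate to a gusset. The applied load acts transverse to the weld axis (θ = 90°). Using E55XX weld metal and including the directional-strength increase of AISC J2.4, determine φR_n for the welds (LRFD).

φR_n ≈ 1350 kN

E55XX → F_EXX = 550 MPa.
t_e = 0.707 × 12 = 8.484 mm; A_we = 8.484 × 430 = 3648 mm².
Directional factor: 1.0 + 0.5 sin^1.5(90°) = 1.5.
F_nw = 0.6 × 550 × 1.5 = 495 MPa.
φR_n = 0.75 × 495 × 3648 × 10⁻³ = 1354 kN.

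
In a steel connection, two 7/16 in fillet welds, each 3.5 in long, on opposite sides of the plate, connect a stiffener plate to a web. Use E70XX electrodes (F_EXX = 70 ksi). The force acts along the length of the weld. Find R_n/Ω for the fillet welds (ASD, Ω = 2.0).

Effective throat t_e = 0.707 × 0.4375 = 0.3093 in.
Total length L = 7 in; A_we = 0.3093 × 7 = 2.165 in².
F_nw = 0.6 F_EXX = 0.6 × 70 = 42 ksi.
R_n = 42 × 2.165 = 90.94 kip; R_n/Ω = 90.94/2.0 = 45.47 kip.

R_n/Ω ≈ 45.5 kip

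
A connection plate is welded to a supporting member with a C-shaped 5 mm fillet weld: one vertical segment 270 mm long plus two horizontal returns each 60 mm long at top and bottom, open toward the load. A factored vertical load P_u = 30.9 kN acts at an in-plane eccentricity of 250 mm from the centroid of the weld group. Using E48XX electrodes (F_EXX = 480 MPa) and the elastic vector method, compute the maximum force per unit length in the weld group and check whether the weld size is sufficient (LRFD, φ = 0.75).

Total weld length L_w = 390 mm. Treat welds as unit-width lines.
Centroid: x̄ = 2×60×30 / 390 = 9.231 mm from the vertical weld.
Polar moment about centroid: J = I_x + I_y = [270³/12 + 2×60×135²] + [270×9.231² + 2(60³/12 + 60×20.77²)] = 3938000 mm³.
Direct shear f_v = P/L_w = 30.9×10³ / 390 = 79.23 N/mm (vertical).
Torsion M = P·e = 30.9×10³ × 250 = 7725000 N·mm.
Critical point at (x, y) = (50.77, 135) from centroid. f_tx = M·y/J = 264.8 N/mm; f_ty = M·x/J = 99.59 N/mm.
Resultant f_max = √[f_tx² + (f_v + f_ty)²] = √[264.8² + (79.23 + 99.59)²] = 319.5 N/mm.
Capacity per unit length: φr_n = 0.75 × 0.6 × 480 × (0.707 × 5) = 763.6 N/mm.
319.5 ≤ 763.6 → adequate.

f_max ≈ 320 N/mm; adequate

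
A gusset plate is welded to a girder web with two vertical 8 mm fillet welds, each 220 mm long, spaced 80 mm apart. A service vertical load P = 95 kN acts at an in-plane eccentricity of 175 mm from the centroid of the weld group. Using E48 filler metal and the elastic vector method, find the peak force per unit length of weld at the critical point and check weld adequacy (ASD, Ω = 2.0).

f_max ≈ 882 N/mm; NOT adequate

E48XX → F_EXX = 480 MPa.
Total weld length L_w = 440 mm. Treat welds as unit-width lines.
Polar moment about centroid: J = 2[d³/12 + d(b/2)²] = 2[220³/12 + 220×40²] = 2479000 mm³.
Direct shear f_v = P/L_w = 95×10³ / 440 = 215.9 N/mm (vertical).
Torsion M = P·e = 95×10³ × 175 = 16625000 N·mm.
Critical point at (x, y) = (40, 110) from centroid. f_tx = M·y/J = 737.8 N/mm; f_ty = M·x/J = 268.3 N/mm.
Resultant f_max = √[f_tx² + (f_v + f_ty)²] = √[737.8² + (215.9 + 268.3)²] = 882.5 N/mm.
Capacity per unit length: r_n/Ω = (1/2.0) × 0.6 × 480 × (0.707 × 8) = 814.5 N/mm.
882.5 > 814.5 → NOT adequate.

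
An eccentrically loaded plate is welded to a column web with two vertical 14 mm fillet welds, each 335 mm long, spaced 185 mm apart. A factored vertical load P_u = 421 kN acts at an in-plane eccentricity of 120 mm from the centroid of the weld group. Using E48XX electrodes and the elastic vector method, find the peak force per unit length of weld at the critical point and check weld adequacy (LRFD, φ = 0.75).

f_max ≈ 1240 N/mm; adequate

E48XX → F_EXX = 480 MPa.
Total weld length L_w = 670 mm. Treat welds as unit-width lines.
Polar moment about centroid: J = 2[d³/12 + d(b/2)²] = 2[335³/12 + 335×92.5²] = 12000000 mm³.
Direct shear f_v = P/L_w = 421×10³ / 670 = 628.4 N/mm (vertical).
Torsion M = P·e = 421×10³ × 120 = 50520000 N·mm.
Critical point at (x, y) = (92.5, 167.5) from centroid. f_tx = M·y/J = 705.3 N/mm; f_ty = M·x/J = 389.5 N/mm.
Resultant f_max = √[f_tx² + (f_v + f_ty)²] = √[705.3² + (628.4 + 389.5)²] = 1238 N/mm.
Capacity per unit length: φr_n = 0.75 × 0.6 × 480 × (0.707 × 14) = 2138 N/mm.
1238 ≤ 2138 → adequate.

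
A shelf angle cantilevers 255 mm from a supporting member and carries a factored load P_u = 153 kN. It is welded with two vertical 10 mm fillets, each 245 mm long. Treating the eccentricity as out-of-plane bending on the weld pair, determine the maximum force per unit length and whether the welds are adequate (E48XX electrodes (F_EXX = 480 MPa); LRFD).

f_max ≈ 1970 N/mm; NOT adequate

L_w = 2 × 245 = 490 mm; section modulus (unit throat) S = 2 × L²/6 = 20010 mm².
Direct shear f_v = P/L_w = 153×10³/490 = 312.2 N/mm.
Moment M = P × e = 153×10³ × 255 = 39015000 N·mm; bending f_b = M/S = 1950 N/mm.
f_max = √(f_v² + f_b²) = √(312.2² + 1950²) = 1975 N/mm.
φr_n = 0.75 × 0.6 × 480 × (0.707 × 10) = 1527 N/mm → NOT adequate.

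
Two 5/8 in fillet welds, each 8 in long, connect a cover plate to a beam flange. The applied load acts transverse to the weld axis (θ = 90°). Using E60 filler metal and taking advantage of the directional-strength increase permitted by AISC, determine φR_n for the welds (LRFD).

E60XX → F_EXX = 60 ksi.
t_e = 0.707 × 0.625 = 0.4419 in; A_we = 0.4419 × 16 = 7.07 in².
Directional factor: 1.0 + 0.5 sin^1.5(90°) = 1.5.
F_nw = 0.6 × 60 × 1.5 = 54 ksi.
φR_n = 0.75 × 54 × 7.07 = 286.3 kips.

φR_n ≈ 286 kips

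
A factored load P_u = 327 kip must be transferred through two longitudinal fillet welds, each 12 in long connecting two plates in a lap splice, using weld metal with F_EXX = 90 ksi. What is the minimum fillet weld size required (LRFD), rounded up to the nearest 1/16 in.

w = 1/2 in

Total weld length L = 24 in.
Required throat t_e = P_u / (φ × 0.6 F_EXX × L) = 327 / (0.75 × 0.6 × 90 × 24) = 0.3364 in.
Required leg w = t_e / 0.707 = 0.4758 in → use 1/2 in.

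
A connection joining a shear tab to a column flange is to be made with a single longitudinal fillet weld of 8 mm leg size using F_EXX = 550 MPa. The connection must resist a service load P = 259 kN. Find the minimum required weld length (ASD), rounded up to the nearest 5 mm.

Throat t_e = 0.707 × 8 = 5.656 mm.
r_n/Ω = (0.6 × 550 × 5.656) / 2.0 = 933.2 N/mm = 0.9332 kN/mm.
L_req = P / (r_n/Ω) = 259 / 0.9332 = 277.5 mm total.
Round up → use L = 280 mm.

L = 280 mm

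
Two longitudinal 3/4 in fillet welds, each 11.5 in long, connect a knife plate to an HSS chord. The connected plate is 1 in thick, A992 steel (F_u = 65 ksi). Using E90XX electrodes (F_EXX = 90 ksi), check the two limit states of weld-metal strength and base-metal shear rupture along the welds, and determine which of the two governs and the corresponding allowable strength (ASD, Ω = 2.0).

R_n/Ω ≈ 329 kips (weld metal governs)

t_e = 0.707 × 0.75 = 0.5302 in; L = 23 in.
Weld metal: R_n/Ω = (1/2.0) × 0.6 × 90 × 0.5302 × 23 = 329.3 kips.
Base metal (shear rupture): R_n/Ω = (1/2.0) × 0.6 × 65 × 1 × 23 = 448.5 kips.
Governing: weld metal.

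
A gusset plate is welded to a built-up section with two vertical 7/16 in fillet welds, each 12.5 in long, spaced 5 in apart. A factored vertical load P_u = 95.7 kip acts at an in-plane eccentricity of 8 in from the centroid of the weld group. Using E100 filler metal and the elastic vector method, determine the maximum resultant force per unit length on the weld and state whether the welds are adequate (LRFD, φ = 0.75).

E100XX → F_EXX = 100 ksi.
Total weld length L_w = 25 in. Treat welds as unit-width lines.
Polar moment about centroid: J = 2[d³/12 + d(b/2)²] = 2[12.5³/12 + 12.5×2.5²] = 481.8 in³.
Direct shear f_v = P/L_w = 95.7 / 25 = 3.828 kip/in (vertical).
Torsion M = P·e = 95.7 × 8 = 765.6 kip·in.
Critical point at (x, y) = (2.5, 6.25) from centroid. f_tx = M·y/J = 9.932 kip/in; f_ty = M·x/J = 3.973 kip/in.
Resultant f_max = √[f_tx² + (f_v + f_ty)²] = √[9.932² + (3.828 + 3.973)²] = 12.63 kip/in.
Capacity per unit length: φr_n = 0.75 × 0.6 × 100 × (0.707 × 0.4375) = 13.92 kip/in.
12.63 ≤ 13.92 → adequate.

f_max ≈ 12.6 kip/in; adequate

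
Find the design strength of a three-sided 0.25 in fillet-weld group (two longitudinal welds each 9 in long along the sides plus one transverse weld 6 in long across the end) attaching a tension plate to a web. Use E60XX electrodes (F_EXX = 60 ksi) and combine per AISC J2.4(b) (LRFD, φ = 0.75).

t_e = 0.707 × 0.25 = 0.1767 in.
R_nwl = 0.6 × 60 × 0.1767 × 18 = 114.5 kip (longitudinal, 2 welds).
R_nwt = 0.6 × 60 × 0.1767 × 6 = 38.18 kip (transverse, base value).
(i) R_nwl + R_nwt = 152.7 kip; (ii) 0.85 R_nwl + 1.5 R_nwt = 154.6 kip.
R_n = max = 154.6 kip [governs: (ii)]; φR_n = 116 kip.

φR_n ≈ 116 kip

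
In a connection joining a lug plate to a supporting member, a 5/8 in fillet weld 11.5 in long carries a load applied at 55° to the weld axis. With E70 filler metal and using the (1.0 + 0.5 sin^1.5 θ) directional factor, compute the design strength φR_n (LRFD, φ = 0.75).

E70XX → F_EXX = 70 ksi.
t_e = 0.707 × 0.625 = 0.4419 in; A_we = 0.4419 × 11.5 = 5.082 in².
Directional factor: 1.0 + 0.5 sin^1.5(55°) = 1.371.
F_nw = 0.6 × 70 × 1.371 = 57.57 ksi.
φR_n = 0.75 × 57.57 × 5.082 = 219.4 kip.

φR_n ≈ 219 kip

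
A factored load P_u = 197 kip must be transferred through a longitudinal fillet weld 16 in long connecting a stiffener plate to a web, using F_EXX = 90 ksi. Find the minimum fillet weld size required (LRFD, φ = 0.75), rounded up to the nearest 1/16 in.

Total weld length L = 16 in.
Required throat t_e = P_u / (φ × 0.6 F_EXX × L) = 197 / (0.75 × 0.6 × 90 × 16) = 0.304 in.
Required leg w = t_e / 0.707 = 0.43 in → use 7/16 in.

w = 7/16 in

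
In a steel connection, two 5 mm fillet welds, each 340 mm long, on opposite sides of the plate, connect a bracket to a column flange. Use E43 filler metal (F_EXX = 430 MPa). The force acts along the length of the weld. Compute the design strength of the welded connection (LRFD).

φR_n ≈ 465 kN

Effective throat t_e = 0.707 × 5 = 3.535 mm.
Total length L = 680 mm; A_we = 3.535 × 680 = 2404 mm².
F_nw = 0.6 F_EXX = 0.6 × 430 = 258 MPa.
φR_n = 0.75 × 258 × 2404 × 10⁻³ = 465.1 kN.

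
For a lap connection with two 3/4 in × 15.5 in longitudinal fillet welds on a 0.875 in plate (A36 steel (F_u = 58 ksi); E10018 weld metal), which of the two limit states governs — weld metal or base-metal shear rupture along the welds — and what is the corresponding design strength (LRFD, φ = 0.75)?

φR_n ≈ 708 kip (base-metal shear rupture governs)

E100XX → F_EXX = 100 ksi.
t_e = 0.707 × 0.75 = 0.5302 in; L = 31 in.
Weld metal: φR_n = 0.75 × 0.6 × 100 × 0.5302 × 31 = 739.7 kip.
Base metal (shear rupture): φR_n = 0.75 × 0.6 × 58 × 0.875 × 31 = 708 kip.
Governing: base-metal shear rupture.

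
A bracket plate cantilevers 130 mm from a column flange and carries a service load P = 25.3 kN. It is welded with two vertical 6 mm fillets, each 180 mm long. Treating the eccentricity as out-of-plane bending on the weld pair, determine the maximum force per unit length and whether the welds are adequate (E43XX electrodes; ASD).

f_max ≈ 313 N/mm; adequate

E43XX → F_EXX = 430 MPa.
L_w = 2 × 180 = 360 mm; section modulus (unit throat) S = 2 × L²/6 = 10800 mm².
Direct shear f_v = P/L_w = 25.3×10³/360 = 70.28 N/mm.
Moment M = P × e = 25.3×10³ × 130 = 3289000 N·mm; bending f_b = M/S = 304.5 N/mm.
f_max = √(f_v² + f_b²) = √(70.28² + 304.5²) = 312.5 N/mm.
r_n/Ω = (1/2.0) × 0.6 × 430 × (0.707 × 6) = 547.2 N/mm → adequate.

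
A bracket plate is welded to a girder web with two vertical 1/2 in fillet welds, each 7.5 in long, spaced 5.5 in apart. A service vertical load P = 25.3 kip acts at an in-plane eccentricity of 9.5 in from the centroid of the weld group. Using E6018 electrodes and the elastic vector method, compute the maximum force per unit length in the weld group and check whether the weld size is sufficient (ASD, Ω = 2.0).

E60XX → F_EXX = 60 ksi.
Total weld length L_w = 15 in. Treat welds as unit-width lines.
Polar moment about centroid: J = 2[d³/12 + d(b/2)²] = 2[7.5³/12 + 7.5×2.75²] = 183.8 in³.
Direct shear f_v = P/L_w = 25.3 / 15 = 1.687 kip/in (vertical).
Torsion M = P·e = 25.3 × 9.5 = 240.35 kip·in.
Critical point at (x, y) = (2.75, 3.75) from centroid. f_tx = M·y/J = 4.905 kip/in; f_ty = M·x/J = 3.597 kip/in.
Resultant f_max = √[f_tx² + (f_v + f_ty)²] = √[4.905² + (1.687 + 3.597)²] = 7.21 kip/in.
Capacity per unit length: r_n/Ω = (1/2.0) × 0.6 × 60 × (0.707 × 0.5) = 6.363 kip/in.
7.21 > 6.363 → NOT adequate.

f_max ≈ 7.21 kip/in; NOT adequate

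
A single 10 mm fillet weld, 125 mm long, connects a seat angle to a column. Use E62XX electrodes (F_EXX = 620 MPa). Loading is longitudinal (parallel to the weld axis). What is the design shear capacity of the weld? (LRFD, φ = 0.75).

φR_n ≈ 247 kN

Effective throat t_e = 0.707 × 10 = 7.07 mm.
Total length L = 125 mm; A_we = 7.07 × 125 = 883.7 mm².
F_nw = 0.6 F_EXX = 0.6 × 620 = 372 MPa.
φR_n = 0.75 × 372 × 883.7 × 10⁻³ = 246.6 kN.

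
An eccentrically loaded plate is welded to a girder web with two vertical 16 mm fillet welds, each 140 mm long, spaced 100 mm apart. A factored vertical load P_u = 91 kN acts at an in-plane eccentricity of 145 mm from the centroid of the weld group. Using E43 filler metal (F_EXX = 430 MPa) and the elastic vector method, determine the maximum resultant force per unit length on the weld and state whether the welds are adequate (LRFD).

Total weld length L_w = 280 mm. Treat welds as unit-width lines.
Polar moment about centroid: J = 2[d³/12 + d(b/2)²] = 2[140³/12 + 140×50²] = 1157000 mm³.
Direct shear f_v = P/L_w = 91×10³ / 280 = 325 N/mm (vertical).
Torsion M = P·e = 91×10³ × 145 = 13195000 N·mm.
Critical point at (x, y) = (50, 70) from centroid. f_tx = M·y/J = 798.1 N/mm; f_ty = M·x/J = 570.1 N/mm.
Resultant f_max = √[f_tx² + (f_v + f_ty)²] = √[798.1² + (325 + 570.1)²] = 1199 N/mm.
Capacity per unit length: φr_n = 0.75 × 0.6 × 430 × (0.707 × 16) = 2189 N/mm.
1199 ≤ 2189 → adequate.

f_max ≈ 1200 N/mm; adequate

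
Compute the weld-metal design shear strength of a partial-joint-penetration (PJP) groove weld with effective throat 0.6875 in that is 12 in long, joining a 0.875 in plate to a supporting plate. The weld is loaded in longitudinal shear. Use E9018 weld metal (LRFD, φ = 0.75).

E90XX → F_EXX = 90 ksi.
Effective throat (given) t_e = 0.6875 in.
A_we = 0.6875 × 12 = 8.25 in².
F_nw = 0.6 F_EXX = 54 ksi.
φR_n = 0.75 × 54 × 8.25 = 334.1 kip.

φR_n ≈ 334 kip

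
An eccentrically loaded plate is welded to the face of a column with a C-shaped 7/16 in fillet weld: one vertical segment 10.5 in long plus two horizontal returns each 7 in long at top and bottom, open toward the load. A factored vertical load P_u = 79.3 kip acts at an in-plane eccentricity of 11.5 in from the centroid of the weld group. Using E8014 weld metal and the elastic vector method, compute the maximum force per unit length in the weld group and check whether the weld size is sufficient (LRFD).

f_max ≈ 13.2 kip/in; NOT adequate

E80XX → F_EXX = 80 ksi.
Total weld length L_w = 24.5 in. Treat welds as unit-width lines.
Centroid: x̄ = 2×7×3.5 / 24.5 = 2 in from the vertical weld.
Polar moment about centroid: J = I_x + I_y = [10.5³/12 + 2×7×5.25²] + [10.5×2² + 2(7³/12 + 7×1.5²)] = 613 in³.
Direct shear f_v = P/L_w = 79.3 / 24.5 = 3.237 kip/in (vertical).
Torsion M = P·e = 79.3 × 11.5 = 911.95 kip·in.
Critical point at (x, y) = (5, 5.25) from centroid. f_tx = M·y/J = 7.81 kip/in; f_ty = M·x/J = 7.438 kip/in.
Resultant f_max = √[f_tx² + (f_v + f_ty)²] = √[7.81² + (3.237 + 7.438)²] = 13.23 kip/in.
Capacity per unit length: φr_n = 0.75 × 0.6 × 80 × (0.707 × 0.4375) = 11.14 kip/in.
13.23 > 11.14 → NOT adequate.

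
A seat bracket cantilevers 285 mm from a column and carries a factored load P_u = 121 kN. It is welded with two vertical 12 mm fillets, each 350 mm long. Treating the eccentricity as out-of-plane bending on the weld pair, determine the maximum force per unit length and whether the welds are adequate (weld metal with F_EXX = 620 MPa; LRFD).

L_w = 2 × 350 = 700 mm; section modulus (unit throat) S = 2 × L²/6 = 40830 mm².
Direct shear f_v = P/L_w = 121×10³/700 = 172.9 N/mm.
Moment M = P × e = 121×10³ × 285 = 34485000 N·mm; bending f_b = M/S = 844.5 N/mm.
f_max = √(f_v² + f_b²) = √(172.9² + 844.5²) = 862 N/mm.
φr_n = 0.75 × 0.6 × 620 × (0.707 × 12) = 2367 N/mm → adequate.

f_max ≈ 862 N/mm; adequate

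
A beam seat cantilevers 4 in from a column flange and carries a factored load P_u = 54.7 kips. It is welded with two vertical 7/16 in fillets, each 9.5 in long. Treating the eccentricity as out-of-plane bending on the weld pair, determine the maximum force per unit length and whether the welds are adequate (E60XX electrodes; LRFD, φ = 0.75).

f_max ≈ 7.82 kip/in; adequate

E60XX → F_EXX = 60 ksi.
L_w = 2 × 9.5 = 19 in; section modulus (unit throat) S = 2 × L²/6 = 30.08 in².
Direct shear f_v = P/L_w = 54.7/19 = 2.879 kip/in.
Moment M = P × e = 54.7 × 4 = 218.8 kip·in; bending f_b = M/S = 7.273 kip/in.
f_max = √(f_v² + f_b²) = √(2.879² + 7.273²) = 7.822 kip/in.
φr_n = 0.75 × 0.6 × 60 × (0.707 × 0.4375) = 8.351 kip/in → adequate.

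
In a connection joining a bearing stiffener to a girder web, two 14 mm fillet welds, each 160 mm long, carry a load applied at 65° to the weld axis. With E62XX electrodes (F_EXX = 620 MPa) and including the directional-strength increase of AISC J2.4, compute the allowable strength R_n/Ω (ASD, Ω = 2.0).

R_n/Ω ≈ 843 kN

t_e = 0.707 × 14 = 9.898 mm; A_we = 9.898 × 320 = 3167 mm².
Directional factor: 1.0 + 0.5 sin^1.5(65°) = 1.431.
F_nw = 0.6 × 620 × 1.431 = 532.5 MPa.
R_n/Ω = (532.5 × 3167) / 2.0 × 10⁻³ = 843.3 kN.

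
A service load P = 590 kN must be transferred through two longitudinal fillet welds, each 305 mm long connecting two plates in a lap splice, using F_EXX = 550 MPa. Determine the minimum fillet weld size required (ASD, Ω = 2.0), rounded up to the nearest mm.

Total weld length L = 610 mm.
Required throat t_e = P × Ω / (0.6 F_EXX × L) = 590 × 2.0 / (0.6 × 550 × 610 × 10⁻³) = 5.862 mm.
Required leg w = t_e / 0.707 = 8.291 mm → use 9 mm.

w = 9 mm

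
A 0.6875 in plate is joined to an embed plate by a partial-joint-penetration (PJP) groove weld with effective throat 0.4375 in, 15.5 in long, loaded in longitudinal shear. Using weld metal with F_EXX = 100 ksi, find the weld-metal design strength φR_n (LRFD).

Effective throat (given) t_e = 0.4375 in.
A_we = 0.4375 × 15.5 = 6.781 in².
F_nw = 0.6 F_EXX = 60 ksi.
φR_n = 0.75 × 60 × 6.781 = 305.2 kip.

φR_n ≈ 305 kip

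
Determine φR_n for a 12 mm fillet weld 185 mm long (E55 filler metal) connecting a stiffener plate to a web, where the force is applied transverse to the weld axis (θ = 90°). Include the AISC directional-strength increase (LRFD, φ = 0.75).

φR_n ≈ 583 kN

E55XX → F_EXX = 550 MPa.
t_e = 0.707 × 12 = 8.484 mm; A_we = 8.484 × 185 = 1570 mm².
Directional factor: 1.0 + 0.5 sin^1.5(90°) = 1.5.
F_nw = 0.6 × 550 × 1.5 = 495 MPa.
φR_n = 0.75 × 495 × 1570 × 10⁻³ = 582.7 kN.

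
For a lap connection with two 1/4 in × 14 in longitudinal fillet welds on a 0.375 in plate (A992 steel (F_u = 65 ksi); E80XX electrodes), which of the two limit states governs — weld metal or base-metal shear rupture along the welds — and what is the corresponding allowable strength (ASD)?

E80XX → F_EXX = 80 ksi.
t_e = 0.707 × 0.25 = 0.1767 in; L = 28 in.
Weld metal: R_n/Ω = (1/2.0) × 0.6 × 80 × 0.1767 × 28 = 118.8 kips.
Base metal (shear rupture): R_n/Ω = (1/2.0) × 0.6 × 65 × 0.375 × 28 = 204.8 kips.
Governing: weld metal.

R_n/Ω ≈ 119 kips (weld metal governs)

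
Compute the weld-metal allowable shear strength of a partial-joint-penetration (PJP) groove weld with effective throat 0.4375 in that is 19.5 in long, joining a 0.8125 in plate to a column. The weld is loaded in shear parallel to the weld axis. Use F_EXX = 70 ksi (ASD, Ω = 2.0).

R_n/Ω ≈ 179 kip

Effective throat (given) t_e = 0.4375 in.
A_we = 0.4375 × 19.5 = 8.531 in².
F_nw = 0.6 F_EXX = 42 ksi.
R_n/Ω = (42 × 8.531) / 2.0 = 179.2 kip.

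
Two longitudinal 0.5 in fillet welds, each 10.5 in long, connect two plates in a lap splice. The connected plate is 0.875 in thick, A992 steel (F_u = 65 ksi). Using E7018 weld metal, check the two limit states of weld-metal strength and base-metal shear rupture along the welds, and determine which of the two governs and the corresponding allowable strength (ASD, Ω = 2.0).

E70XX → F_EXX = 70 ksi.
t_e = 0.707 × 0.5 = 0.3535 in; L = 21 in.
Weld metal: R_n/Ω = (1/2.0) × 0.6 × 70 × 0.3535 × 21 = 155.9 kips.
Base metal (shear rupture): R_n/Ω = (1/2.0) × 0.6 × 65 × 0.875 × 21 = 358.3 kips.
Governing: weld metal.

R_n/Ω ≈ 156 kips (weld metal governs)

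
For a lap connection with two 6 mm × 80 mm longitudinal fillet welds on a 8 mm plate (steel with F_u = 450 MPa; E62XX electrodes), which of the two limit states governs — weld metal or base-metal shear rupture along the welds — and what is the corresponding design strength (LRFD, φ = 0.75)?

E62XX → F_EXX = 620 MPa.
t_e = 0.707 × 6 = 4.242 mm; L = 160 mm.
Weld metal: φR_n = 0.75 × 0.6 × 620 × 4.242 × 160 × 10⁻³ = 189.4 kN.
Base metal (shear rupture): φR_n = 0.75 × 0.6 × 450 × 8 × 160 × 10⁻³ = 259.2 kN.
Governing: weld metal.

φR_n ≈ 189 kN (weld metal governs)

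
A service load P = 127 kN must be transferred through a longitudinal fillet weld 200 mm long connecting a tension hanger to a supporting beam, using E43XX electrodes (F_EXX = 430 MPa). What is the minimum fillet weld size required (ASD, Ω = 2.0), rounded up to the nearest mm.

w = 7 mm

Total weld length L = 200 mm.
Required throat t_e = P × Ω / (0.6 F_EXX × L) = 127 × 2.0 / (0.6 × 430 × 200 × 10⁻³) = 4.922 mm.
Required leg w = t_e / 0.707 = 6.962 mm → use 7 mm.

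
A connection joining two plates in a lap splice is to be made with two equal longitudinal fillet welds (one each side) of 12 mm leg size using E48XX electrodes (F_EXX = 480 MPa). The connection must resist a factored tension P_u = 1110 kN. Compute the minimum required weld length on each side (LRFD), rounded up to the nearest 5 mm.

Throat t_e = 0.707 × 12 = 8.484 mm.
φr_n = 0.75 × 0.6 × 480 × 8.484 × 10⁻³ = 1.833 kN/mm.
L_req = P_u / φr_n = 1110 / 1.833 = 605.7 mm total.
Per side: 605.7 / 2 = 302.9 mm.
Round up → use L = 305 mm on each side.

L = 305 mm on each side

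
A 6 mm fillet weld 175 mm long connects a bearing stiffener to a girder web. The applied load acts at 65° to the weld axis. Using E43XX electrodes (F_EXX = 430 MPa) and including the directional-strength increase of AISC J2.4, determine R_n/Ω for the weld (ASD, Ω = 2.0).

R_n/Ω ≈ 137 kN

t_e = 0.707 × 6 = 4.242 mm; A_we = 4.242 × 175 = 742.4 mm².
Directional factor: 1.0 + 0.5 sin^1.5(65°) = 1.431.
F_nw = 0.6 × 430 × 1.431 = 369.3 MPa.
R_n/Ω = (369.3 × 742.4) / 2.0 × 10⁻³ = 137.1 kN.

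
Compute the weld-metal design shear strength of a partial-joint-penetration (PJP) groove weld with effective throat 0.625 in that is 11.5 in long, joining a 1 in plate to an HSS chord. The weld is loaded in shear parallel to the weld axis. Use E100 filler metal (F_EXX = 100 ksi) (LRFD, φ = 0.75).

Effective throat (given) t_e = 0.625 in.
A_we = 0.625 × 11.5 = 7.188 in².
F_nw = 0.6 F_EXX = 60 ksi.
φR_n = 0.75 × 60 × 7.188 = 323.4 kips.

φR_n ≈ 323 kips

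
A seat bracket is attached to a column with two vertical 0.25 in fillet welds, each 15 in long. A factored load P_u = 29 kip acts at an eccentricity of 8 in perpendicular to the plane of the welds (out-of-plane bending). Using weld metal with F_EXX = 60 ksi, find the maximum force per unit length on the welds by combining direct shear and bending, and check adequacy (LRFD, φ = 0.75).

L_w = 2 × 15 = 30 in; section modulus (unit throat) S = 2 × L²/6 = 75 in².
Direct shear f_v = P/L_w = 29/30 = 0.9667 kip/in.
Moment M = P × e = 29 × 8 = 232 kip·in; bending f_b = M/S = 3.093 kip/in.
f_max = √(f_v² + f_b²) = √(0.9667² + 3.093²) = 3.241 kip/in.
φr_n = 0.75 × 0.6 × 60 × (0.707 × 0.25) = 4.772 kip/in → adequate.

f_max ≈ 3.24 kip/in; adequate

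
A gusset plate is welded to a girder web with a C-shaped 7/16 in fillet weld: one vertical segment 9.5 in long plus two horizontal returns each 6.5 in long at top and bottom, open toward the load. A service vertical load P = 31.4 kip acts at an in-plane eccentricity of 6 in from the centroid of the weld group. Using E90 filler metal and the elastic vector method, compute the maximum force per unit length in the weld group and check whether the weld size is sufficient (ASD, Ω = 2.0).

f_max ≈ 3.77 kip/in; adequate

E90XX → F_EXX = 90 ksi.
Total weld length L_w = 22.5 in. Treat welds as unit-width lines.
Centroid: x̄ = 2×6.5×3.25 / 22.5 = 1.878 in from the vertical weld.
Polar moment about centroid: J = I_x + I_y = [9.5³/12 + 2×6.5×4.75²] + [9.5×1.878² + 2(6.5³/12 + 6.5×1.372²)] = 468.5 in³.
Direct shear f_v = P/L_w = 31.4 / 22.5 = 1.396 kip/in (vertical).
Torsion M = P·e = 31.4 × 6 = 188.4 kip·in.
Critical point at (x, y) = (4.622, 4.75) from centroid. f_tx = M·y/J = 1.91 kip/in; f_ty = M·x/J = 1.859 kip/in.
Resultant f_max = √[f_tx² + (f_v + f_ty)²] = √[1.91² + (1.396 + 1.859)²] = 3.773 kip/in.
Capacity per unit length: r_n/Ω = (1/2.0) × 0.6 × 90 × (0.707 × 0.4375) = 8.351 kip/in.
3.773 ≤ 8.351 → adequate.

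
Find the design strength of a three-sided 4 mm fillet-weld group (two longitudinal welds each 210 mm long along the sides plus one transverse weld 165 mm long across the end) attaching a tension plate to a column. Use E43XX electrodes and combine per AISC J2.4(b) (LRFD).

φR_n ≈ 331 kN

E43XX → F_EXX = 430 MPa.
t_e = 0.707 × 4 = 2.828 mm.
R_nwl = 0.6 × 430 × 2.828 × 420 × 10⁻³ = 306.4 kN (longitudinal, 2 welds).
R_nwt = 0.6 × 430 × 2.828 × 165 × 10⁻³ = 120.4 kN (transverse, base value).
(i) R_nwl + R_nwt = 426.8 kN; (ii) 0.85 R_nwl + 1.5 R_nwt = 441.1 kN.
R_n = max = 441.1 kN [governs: (ii)]; φR_n = 330.8 kN.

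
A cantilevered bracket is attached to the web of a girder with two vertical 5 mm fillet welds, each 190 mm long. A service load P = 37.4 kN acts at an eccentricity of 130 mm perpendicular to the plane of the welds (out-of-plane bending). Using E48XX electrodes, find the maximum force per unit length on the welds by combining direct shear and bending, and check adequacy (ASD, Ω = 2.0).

f_max ≈ 416 N/mm; adequate

E48XX → F_EXX = 480 MPa.
L_w = 2 × 190 = 380 mm; section modulus (unit throat) S = 2 × L²/6 = 12030 mm².
Direct shear f_v = P/L_w = 37.4×10³/380 = 98.42 N/mm.
Moment M = P × e = 37.4×10³ × 130 = 4862000 N·mm; bending f_b = M/S = 404 N/mm.
f_max = √(f_v² + f_b²) = √(98.42² + 404²) = 415.9 N/mm.
r_n/Ω = (1/2.0) × 0.6 × 480 × (0.707 × 5) = 509 N/mm → adequate.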